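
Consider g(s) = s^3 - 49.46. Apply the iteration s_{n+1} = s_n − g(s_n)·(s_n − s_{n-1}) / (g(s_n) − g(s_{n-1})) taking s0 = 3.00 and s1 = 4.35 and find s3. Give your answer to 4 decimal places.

3.6502

g(3.00) = -22.460000, g(4.35) = 32.852875
s2 = 4.350000 − 32.852875·(4.350000 − 3.000000) / (32.852875 − (-22.460000)) = 4.350000 − (44.351381)/(55.312875) = 3.548173
g(3.548173) = -4.790181
s3 = 3.548173 − (-4.790181)·(3.548173 − 4.350000) / (-4.790181 − 32.852875) = 3.548173 − (3.840898)/(-37.643056) = 3.650207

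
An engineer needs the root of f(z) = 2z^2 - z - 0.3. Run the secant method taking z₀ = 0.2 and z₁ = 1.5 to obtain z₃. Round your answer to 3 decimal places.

0.518

f(0.2) = -0.42000, f(1.5) = 2.70000
z₂ = 1.50000 − 2.70000·(1.50000 − 0.20000) / (2.70000 − (-0.42000)) = 1.50000 − (3.51000)/(3.12000) = 0.37500
f(0.37500) = -0.39375
z₃ = 0.37500 − (-0.39375)·(0.37500 − 1.50000) / (-0.39375 − 2.70000) = 0.37500 − (0.44297)/(-3.09375) = 0.51818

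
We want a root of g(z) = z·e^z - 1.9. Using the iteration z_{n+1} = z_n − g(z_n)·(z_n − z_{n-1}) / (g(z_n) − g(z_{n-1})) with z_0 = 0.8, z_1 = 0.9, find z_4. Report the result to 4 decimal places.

g(0.8) = -0.119567, g(0.9) = 0.313643
z_2 = 0.900000 − 0.313643·(0.900000 − 0.800000) / (0.313643 − (-0.119567)) = 0.900000 − (0.031364)/(0.433210) = 0.827600
g(0.827600) = -0.006598
z_3 = 0.827600 − (-0.006598)·(0.827600 − 0.900000) / (-0.006598 − 0.313643) = 0.827600 − (0.000478)/(-0.320241) = 0.829092
g(0.829092) = -0.000354
z_4 = 0.829092 − (-0.000354)·(0.829092 − 0.827600) / (-0.000354 − (-0.006598)) = 0.829092 − (-0.000001)/(0.006244) = 0.829176

0.8292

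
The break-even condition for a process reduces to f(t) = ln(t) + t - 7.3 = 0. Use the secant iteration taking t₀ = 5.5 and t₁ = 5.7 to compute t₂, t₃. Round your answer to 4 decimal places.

f(5.5) = -0.095252, f(5.7) = 0.140466
t₂ = 5.700000 − 0.140466·(5.700000 − 5.500000) / (0.140466 − (-0.095252)) = 5.700000 − (0.028093)/(0.235718) = 5.580818
f(5.580818) = 0.000154
t₃ = 5.580818 − 0.000154·(5.580818 − 5.700000) / (0.000154 − 0.140466) = 5.580818 − (-0.000018)/(-0.140312) = 5.580688

5.5808, 5.5807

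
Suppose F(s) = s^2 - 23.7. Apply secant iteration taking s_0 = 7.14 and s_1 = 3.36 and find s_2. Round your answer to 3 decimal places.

4.542

F(7.14) = 27.27960, F(3.36) = -12.41040
s_2 = 3.36000 − (-12.41040)·(3.36000 − 7.14000) / (-12.41040 − 27.27960) = 3.36000 − (46.91131)/(-39.69000) = 4.54194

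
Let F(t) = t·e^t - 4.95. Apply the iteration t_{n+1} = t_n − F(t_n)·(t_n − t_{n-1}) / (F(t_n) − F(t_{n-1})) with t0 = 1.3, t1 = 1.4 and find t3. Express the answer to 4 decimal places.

F(1.3) = -0.179914, F(1.4) = 0.727280
t2 = 1.400000 − 0.727280·(1.400000 − 1.300000) / (0.727280 − (-0.179914)) = 1.400000 − (0.072728)/(0.907194) = 1.319832
F(1.319832) = -0.010143
t3 = 1.319832 − (-0.010143)·(1.319832 − 1.400000) / (-0.010143 − 0.727280) = 1.319832 − (0.000813)/(-0.737423) = 1.320935

1.3209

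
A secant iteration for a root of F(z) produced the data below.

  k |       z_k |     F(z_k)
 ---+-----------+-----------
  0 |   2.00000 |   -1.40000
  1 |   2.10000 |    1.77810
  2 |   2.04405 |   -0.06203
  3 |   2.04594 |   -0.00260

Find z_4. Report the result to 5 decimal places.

2.04602

z_4 = 2.04594 − (-0.00260)·(2.04594 − 2.04405) / (-0.00260 − (-0.06203))
   = 2.04594 − (-0.0000049)/(0.0594300) = 2.0460227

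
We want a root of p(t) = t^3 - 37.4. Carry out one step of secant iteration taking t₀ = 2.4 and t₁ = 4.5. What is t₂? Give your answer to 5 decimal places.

p(2.4) = -23.5760000, p(4.5) = 53.7250000
t₂ = 4.5000000 − 53.7250000·(4.5000000 − 2.4000000) / (53.7250000 − (-23.5760000)) = 4.5000000 − (112.8225000)/(77.3010000) = 3.0404781

3.04048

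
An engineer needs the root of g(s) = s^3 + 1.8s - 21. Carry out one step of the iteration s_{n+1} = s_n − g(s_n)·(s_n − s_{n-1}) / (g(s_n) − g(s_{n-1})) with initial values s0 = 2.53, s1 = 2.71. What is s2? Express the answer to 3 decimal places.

2.541

g(2.53) = -0.25172, g(2.71) = 3.78051
s2 = 2.71000 − 3.78051·(2.71000 − 2.53000) / (3.78051 − (-0.25172)) = 2.71000 − (0.68049)/(4.03223) = 2.54124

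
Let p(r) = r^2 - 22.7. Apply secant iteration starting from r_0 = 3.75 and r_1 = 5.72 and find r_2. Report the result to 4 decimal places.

p(3.75) = -8.637500, p(5.72) = 10.018400
r_2 = 5.720000 − 10.018400·(5.720000 − 3.750000) / (10.018400 − (-8.637500)) = 5.720000 − (19.736248)/(18.655900) = 4.662091

4.6621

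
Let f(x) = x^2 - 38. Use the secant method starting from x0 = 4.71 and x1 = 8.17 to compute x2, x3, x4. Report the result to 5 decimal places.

5.93794, 6.13222, 6.16502

f(4.71) = -15.8159000, f(8.17) = 28.7489000
x2 = 8.1700000 − 28.7489000·(8.1700000 − 4.7100000) / (28.7489000 − (-15.8159000)) = 8.1700000 − (99.4711940)/(44.5648000) = 5.9379425
f(5.9379425) = -2.7408383
x3 = 5.9379425 − (-2.7408383)·(5.9379425 − 8.1700000) / (-2.7408383 − 28.7489000) = 5.9379425 − (6.1177086)/(-31.4897383) = 6.1322188
f(6.1322188) = -0.3958925
x4 = 6.1322188 − (-0.3958925)·(6.1322188 − 5.9379425) / (-0.3958925 − (-2.7408383)) = 6.1322188 − (-0.0769125)/(2.3449458) = 6.1650181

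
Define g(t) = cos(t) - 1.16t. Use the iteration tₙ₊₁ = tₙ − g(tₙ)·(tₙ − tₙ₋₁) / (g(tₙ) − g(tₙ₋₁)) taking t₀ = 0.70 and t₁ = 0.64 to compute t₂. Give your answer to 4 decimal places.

0.6735

g(0.70) = -0.047158, g(0.64) = 0.059696
t₂ = 0.640000 − 0.059696·(0.640000 − 0.700000) / (0.059696 − (-0.047158)) = 0.640000 − (-0.003582)/(0.106854) = 0.673520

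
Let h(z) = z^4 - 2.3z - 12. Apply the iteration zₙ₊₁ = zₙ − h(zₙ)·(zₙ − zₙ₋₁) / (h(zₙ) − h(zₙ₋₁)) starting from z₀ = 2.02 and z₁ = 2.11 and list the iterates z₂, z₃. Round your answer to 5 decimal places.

h(2.02) = 0.0036642, h(2.11) = 2.9681944
z₂ = 2.1100000 − 2.9681944·(2.1100000 − 2.0200000) / (2.9681944 − 0.0036642) = 2.1100000 − (0.2671375)/(2.9645302) = 2.0198888
h(2.0198888) = 0.0002528
z₃ = 2.0198888 − 0.0002528·(2.0198888 − 2.1100000) / (0.0002528 − 2.9681944) = 2.0198888 − (-0.0000228)/(-2.9679416) = 2.0198811

2.01989, 2.01988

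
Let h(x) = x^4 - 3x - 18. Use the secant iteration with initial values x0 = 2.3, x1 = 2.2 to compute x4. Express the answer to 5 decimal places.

h(2.3) = 3.0841000, h(2.2) = -1.1744000
x2 = 2.2000000 − (-1.1744000)·(2.2000000 − 2.3000000) / (-1.1744000 − 3.0841000) = 2.2000000 − (0.1174400)/(-4.2585000) = 2.2275778
h(2.2275778) = -0.0602692
x3 = 2.2275778 − (-0.0602692)·(2.2275778 − 2.2000000) / (-0.0602692 − (-1.1744000)) = 2.2275778 − (-0.0016621)/(1.1141308) = 2.2290696
h(2.2290696) = 0.0012811
x4 = 2.2290696 − 0.0012811·(2.2290696 − 2.2275778) / (0.0012811 − (-0.0602692)) = 2.2290696 − (0.0000019)/(0.0615503) = 2.2290386

2.22904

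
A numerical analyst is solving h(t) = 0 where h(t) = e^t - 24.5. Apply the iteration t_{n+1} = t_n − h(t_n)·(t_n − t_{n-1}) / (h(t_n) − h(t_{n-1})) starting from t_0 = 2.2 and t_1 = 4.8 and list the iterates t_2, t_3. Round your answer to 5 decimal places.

h(2.2) = -15.4749865, h(4.8) = 97.0104175
t_2 = 4.8000000 − 97.0104175·(4.8000000 − 2.2000000) / (97.0104175 − (-15.4749865)) = 4.8000000 − (252.2270855)/(112.4854040) = 2.5576905
h(2.5576905) = -11.5940230
t_3 = 2.5576905 − (-11.5940230)·(2.5576905 − 4.8000000) / (-11.5940230 − 97.0104175) = 2.5576905 − (25.9973874)/(-108.6044405) = 2.7970674

2.55769, 2.79707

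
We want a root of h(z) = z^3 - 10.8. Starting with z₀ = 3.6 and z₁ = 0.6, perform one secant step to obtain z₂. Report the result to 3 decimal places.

h(3.6) = 35.85600, h(0.6) = -10.58400
z₂ = 0.60000 − (-10.58400)·(0.60000 − 3.60000) / (-10.58400 − 35.85600) = 0.60000 − (31.75200)/(-46.44000) = 1.28372

1.284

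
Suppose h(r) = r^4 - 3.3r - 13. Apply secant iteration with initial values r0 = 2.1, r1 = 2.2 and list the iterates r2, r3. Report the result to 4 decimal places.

h(2.1) = -0.481900, h(2.2) = 3.165600
r2 = 2.200000 − 3.165600·(2.200000 − 2.100000) / (3.165600 − (-0.481900)) = 2.200000 − (0.316560)/(3.647500) = 2.113212
h(2.113212) = -0.031443
r3 = 2.113212 − (-0.031443)·(2.113212 − 2.200000) / (-0.031443 − 3.165600) = 2.113212 − (0.002729)/(-3.197043) = 2.114065

2.1132, 2.1141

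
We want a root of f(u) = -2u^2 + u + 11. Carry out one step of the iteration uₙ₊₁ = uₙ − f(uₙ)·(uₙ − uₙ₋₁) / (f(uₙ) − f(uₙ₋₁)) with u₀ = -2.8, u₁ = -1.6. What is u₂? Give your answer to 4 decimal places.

-2.0367

f(-2.8) = -7.480000, f(-1.6) = 4.280000
u₂ = -1.600000 − 4.280000·(-1.600000 − (-2.800000)) / (4.280000 − (-7.480000)) = -1.600000 − (5.136000)/(11.760000) = -2.036735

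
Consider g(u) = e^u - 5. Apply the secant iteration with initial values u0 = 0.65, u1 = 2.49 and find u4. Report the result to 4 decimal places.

g(0.65) = -3.084459, g(2.49) = 7.061276
u2 = 2.490000 − 7.061276·(2.490000 − 0.650000) / (7.061276 − (-3.084459)) = 2.490000 − (12.992748)/(10.145735) = 1.209388
g(1.209388) = -1.648566
u3 = 1.209388 − (-1.648566)·(1.209388 − 2.490000) / (-1.648566 − 7.061276) = 1.209388 − (2.111173)/(-8.709842) = 1.451778
g(1.451778) = -0.729301
u4 = 1.451778 − (-0.729301)·(1.451778 − 1.209388) / (-0.729301 − (-1.648566)) = 1.451778 − (-0.176775)/(0.919266) = 1.644078

1.6441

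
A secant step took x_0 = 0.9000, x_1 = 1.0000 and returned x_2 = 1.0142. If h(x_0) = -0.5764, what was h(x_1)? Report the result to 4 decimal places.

The secant line through (0.9000, -0.5764) and (1.0000, h(x_1)) crosses zero at x_2 = 1.0142.
So (0.9000, -0.5764), (1.0000, h(x_1)), (1.0142, 0) are collinear:
h(x_1) = -0.5764 · (1.0000 − 1.0142) / (0.9000 − 1.0142) = -0.5764 · (-0.014200)/(-0.114200) = -0.071671

-0.0717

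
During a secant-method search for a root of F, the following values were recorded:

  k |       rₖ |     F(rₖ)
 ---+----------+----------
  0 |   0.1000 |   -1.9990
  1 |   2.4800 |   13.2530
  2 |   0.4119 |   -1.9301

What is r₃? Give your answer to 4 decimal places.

0.6748

r₃ = 0.4119 − (-1.9301)·(0.4119 − 2.4800) / (-1.9301 − 13.2530)
   = 0.4119 − (3.991640)/(-15.183100) = 0.674800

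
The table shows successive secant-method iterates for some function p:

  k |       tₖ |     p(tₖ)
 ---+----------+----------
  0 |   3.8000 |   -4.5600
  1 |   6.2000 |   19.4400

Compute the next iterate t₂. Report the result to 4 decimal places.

t₂ = 6.2000 − 19.4400·(6.2000 − 3.8000) / (19.4400 − (-4.5600))
   = 6.2000 − (46.656000)/(24.000000) = 4.256000

4.2560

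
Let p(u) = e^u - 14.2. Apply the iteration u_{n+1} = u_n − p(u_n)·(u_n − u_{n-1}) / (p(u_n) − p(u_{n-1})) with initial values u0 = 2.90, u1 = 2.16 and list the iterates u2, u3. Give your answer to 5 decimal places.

p(2.90) = 3.9741454, p(2.16) = -5.5288623
u2 = 2.1600000 − (-5.5288623)·(2.1600000 − 2.9000000) / (-5.5288623 − 3.9741454) = 2.1600000 − (4.0913581)/(-9.5030077) = 2.5905330
p(2.5905330) = -0.8631221
u3 = 2.5905330 − (-0.8631221)·(2.5905330 − 2.1600000) / (-0.8631221 − (-5.5288623)) = 2.5905330 − (-0.3716025)/(4.6657402) = 2.6701779

2.59053, 2.67018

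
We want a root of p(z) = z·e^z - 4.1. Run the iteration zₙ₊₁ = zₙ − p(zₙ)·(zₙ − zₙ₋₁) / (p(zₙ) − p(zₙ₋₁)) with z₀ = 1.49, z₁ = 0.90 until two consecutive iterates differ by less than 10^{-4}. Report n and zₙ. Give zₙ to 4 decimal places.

p(1.49) = 2.511272, p(0.90) = -1.886357
z₂ = 0.900000 − (-1.886357)·(-0.590000)/(-4.397630) = 1.153080;  |Δ| = 0.253080
p(1.153080) = -0.447119
z₃ = 1.153080 − (-0.447119)·(0.253080)/(1.439238) = 1.231702;  |Δ| = 0.078623
p(1.231702) = 0.121117
z₄ = 1.231702 − 0.121117·(0.078623)/(0.568236) = 1.214944;  |Δ| = 0.016758
p(1.214944) = -0.005508
z₅ = 1.214944 − (-0.005508)·(-0.016758)/(-0.126625) = 1.215673;  |Δ| = 0.000729
p(1.215673) = -0.000064
z₆ = 1.215673 − (-0.000064)·(0.000729)/(0.005444) = 1.215682;  |Δ| = 0.000009
|z₆ − z₅| = 0.000009 < 10^{-4}

n = 6, zₙ = 1.2157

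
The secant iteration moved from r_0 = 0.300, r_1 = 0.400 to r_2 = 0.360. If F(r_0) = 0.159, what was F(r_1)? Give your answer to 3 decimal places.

The secant line through (0.300, 0.159) and (0.400, F(r_1)) crosses zero at r_2 = 0.360.
So (0.300, 0.159), (0.400, F(r_1)), (0.360, 0) are collinear:
F(r_1) = 0.159 · (0.400 − 0.360) / (0.300 − 0.360) = 0.159 · (0.04000)/(-0.06000) = -0.10600

-0.106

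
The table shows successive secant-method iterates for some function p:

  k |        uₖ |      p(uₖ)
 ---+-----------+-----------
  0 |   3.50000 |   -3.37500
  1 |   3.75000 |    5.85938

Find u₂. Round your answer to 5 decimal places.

u₂ = 3.75000 − 5.85938·(3.75000 − 3.50000) / (5.85938 − (-3.37500))
   = 3.75000 − (1.4648450)/(9.2343800) = 3.5913705

3.59137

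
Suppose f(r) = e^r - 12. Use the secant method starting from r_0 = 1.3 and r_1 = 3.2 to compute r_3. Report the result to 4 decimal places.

2.3433

f(1.3) = -8.330703, f(3.2) = 12.532530
r_2 = 3.200000 − 12.532530·(3.200000 − 1.300000) / (12.532530 − (-8.330703)) = 3.200000 − (23.811807)/(20.863234) = 2.058671
f(2.058671) = -4.164448
r_3 = 2.058671 − (-4.164448)·(2.058671 − 3.200000) / (-4.164448 − 12.532530) = 2.058671 − (4.753004)/(-16.696978) = 2.343334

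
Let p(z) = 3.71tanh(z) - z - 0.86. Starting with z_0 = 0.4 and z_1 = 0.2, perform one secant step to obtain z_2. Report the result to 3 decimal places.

p(0.4) = 0.14961, p(0.2) = -0.32774
z_2 = 0.20000 − (-0.32774)·(0.20000 − 0.40000) / (-0.32774 − 0.14961) = 0.20000 − (0.06555)/(-0.47735) = 0.33732

0.337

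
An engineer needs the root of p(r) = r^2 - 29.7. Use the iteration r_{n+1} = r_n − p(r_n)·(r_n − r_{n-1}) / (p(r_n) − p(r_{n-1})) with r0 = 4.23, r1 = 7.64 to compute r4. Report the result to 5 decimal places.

p(4.23) = -11.8071000, p(7.64) = 28.6696000
r2 = 7.6400000 − 28.6696000·(7.6400000 − 4.2300000) / (28.6696000 − (-11.8071000)) = 7.6400000 − (97.7633360)/(40.4767000) = 5.2247009
p(5.2247009) = -2.4025002
r3 = 5.2247009 − (-2.4025002)·(5.2247009 − 7.6400000) / (-2.4025002 − 28.6696000) = 5.2247009 − (5.8027566)/(-31.0721002) = 5.4114523
p(5.4114523) = -0.4161843
r4 = 5.4114523 − (-0.4161843)·(5.4114523 − 5.2247009) / (-0.4161843 − (-2.4025002)) = 5.4114523 − (-0.0777230)/(1.9863159) = 5.4505815

5.45058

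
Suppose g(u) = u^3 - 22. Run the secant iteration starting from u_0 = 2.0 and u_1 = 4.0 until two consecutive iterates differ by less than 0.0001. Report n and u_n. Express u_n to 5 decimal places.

n = 7, u_n = 2.80204

g(2.0) = -14.0000000, g(4.0) = 42.0000000
u_2 = 4.0000000 − 42.0000000·(2.0000000)/(56.0000000) = 2.5000000;  |Δ| = 1.5000000
g(2.5000000) = -6.3750000
u_3 = 2.5000000 − (-6.3750000)·(-1.5000000)/(-48.3750000) = 2.6976744;  |Δ| = 0.1976744
g(2.6976744) = -2.3678167
u_4 = 2.6976744 − (-2.3678167)·(0.1976744)/(4.0071833) = 2.8144789;  |Δ| = 0.1168044
g(2.8144789) = 0.2943066
u_5 = 2.8144789 − 0.2943066·(0.1168044)/(2.6621233) = 2.8015657;  |Δ| = 0.0129131
g(2.8015657) = -0.0111534
u_6 = 2.8015657 − (-0.0111534)·(-0.0129131)/(-0.3054600) = 2.8020372;  |Δ| = 0.0004715
g(2.8020372) = -0.0000494
u_7 = 2.8020372 − (-0.0000494)·(0.0004715)/(0.0111040) = 2.8020393;  |Δ| = 0.0000021
|u_7 − u_6| = 0.0000021 < 0.0001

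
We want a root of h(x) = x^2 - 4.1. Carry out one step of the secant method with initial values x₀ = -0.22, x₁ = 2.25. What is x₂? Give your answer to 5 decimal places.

1.77586

h(-0.22) = -4.0516000, h(2.25) = 0.9625000
x₂ = 2.2500000 − 0.9625000·(2.2500000 − (-0.2200000)) / (0.9625000 − (-4.0516000)) = 2.2500000 − (2.3773750)/(5.0141000) = 1.7758621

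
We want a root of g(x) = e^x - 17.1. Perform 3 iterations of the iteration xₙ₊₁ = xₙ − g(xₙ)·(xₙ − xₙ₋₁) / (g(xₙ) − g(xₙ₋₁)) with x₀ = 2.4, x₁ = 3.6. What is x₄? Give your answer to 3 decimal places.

g(2.4) = -6.07682, g(3.6) = 19.49823
x₂ = 3.60000 − 19.49823·(3.60000 − 2.40000) / (19.49823 − (-6.07682)) = 3.60000 − (23.39788)/(25.57506) = 2.68513
g(2.68513) = -2.43991
x₃ = 2.68513 − (-2.43991)·(2.68513 − 3.60000) / (-2.43991 − 19.49823) = 2.68513 − (2.23220)/(-21.93814) = 2.78688
g(2.78688) = -0.86972
x₄ = 2.78688 − (-0.86972)·(2.78688 − 2.68513) / (-0.86972 − (-2.43991)) = 2.78688 − (-0.08849)/(1.57019) = 2.84324

2.843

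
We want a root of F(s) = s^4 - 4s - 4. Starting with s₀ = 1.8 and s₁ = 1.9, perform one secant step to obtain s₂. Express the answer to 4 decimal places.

1.8329

F(1.8) = -0.702400, F(1.9) = 1.432100
s₂ = 1.900000 − 1.432100·(1.900000 − 1.800000) / (1.432100 − (-0.702400)) = 1.900000 − (0.143210)/(2.134500) = 1.832907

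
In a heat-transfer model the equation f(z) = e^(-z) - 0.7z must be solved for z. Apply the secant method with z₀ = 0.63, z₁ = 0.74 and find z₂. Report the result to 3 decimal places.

f(0.63) = 0.09159, f(0.74) = -0.04089
z₂ = 0.74000 − (-0.04089)·(0.74000 − 0.63000) / (-0.04089 − 0.09159) = 0.74000 − (-0.00450)/(-0.13248) = 0.70605

0.706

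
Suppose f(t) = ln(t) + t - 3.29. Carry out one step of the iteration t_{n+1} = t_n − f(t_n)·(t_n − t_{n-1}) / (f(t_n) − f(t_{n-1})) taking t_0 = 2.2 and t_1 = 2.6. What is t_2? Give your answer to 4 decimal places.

2.4127

f(2.2) = -0.301543, f(2.6) = 0.265511
t_2 = 2.600000 − 0.265511·(2.600000 − 2.200000) / (0.265511 − (-0.301543)) = 2.600000 − (0.106205)/(0.567054) = 2.412708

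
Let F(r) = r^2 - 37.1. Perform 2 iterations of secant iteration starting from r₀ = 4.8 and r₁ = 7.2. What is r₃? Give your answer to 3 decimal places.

6.081

F(4.8) = -14.06000, F(7.2) = 14.74000
r₂ = 7.20000 − 14.74000·(7.20000 − 4.80000) / (14.74000 − (-14.06000)) = 7.20000 − (35.37600)/(28.80000) = 5.97167
F(5.97167) = -1.43920
r₃ = 5.97167 − (-1.43920)·(5.97167 − 7.20000) / (-1.43920 − 14.74000) = 5.97167 − (1.76781)/(-16.17920) = 6.08093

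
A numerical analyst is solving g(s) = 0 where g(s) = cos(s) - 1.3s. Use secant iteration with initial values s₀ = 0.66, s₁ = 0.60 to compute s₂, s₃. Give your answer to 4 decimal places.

g(0.66) = -0.068008, g(0.60) = 0.045336
s₂ = 0.600000 − 0.045336·(0.600000 − 0.660000) / (0.045336 − (-0.068008)) = 0.600000 − (-0.002720)/(0.113343) = 0.623999
g(0.623999) = 0.000350
s₃ = 0.623999 − 0.000350·(0.623999 − 0.600000) / (0.000350 − 0.045336) = 0.623999 − (0.000008)/(-0.044986) = 0.624186

0.6240, 0.6242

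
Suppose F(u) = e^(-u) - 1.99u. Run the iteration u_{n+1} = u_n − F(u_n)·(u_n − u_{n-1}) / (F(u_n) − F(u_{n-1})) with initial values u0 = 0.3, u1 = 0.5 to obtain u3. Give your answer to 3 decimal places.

0.353

F(0.3) = 0.14382, F(0.5) = -0.38847
u2 = 0.50000 − (-0.38847)·(0.50000 − 0.30000) / (-0.38847 − 0.14382) = 0.50000 − (-0.07769)/(-0.53229) = 0.35404
F(0.35404) = -0.00269
u3 = 0.35404 − (-0.00269)·(0.35404 − 0.50000) / (-0.00269 − (-0.38847)) = 0.35404 − (0.00039)/(0.38578) = 0.35302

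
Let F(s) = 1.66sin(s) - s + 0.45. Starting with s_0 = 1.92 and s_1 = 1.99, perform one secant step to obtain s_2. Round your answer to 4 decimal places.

F(1.92) = 0.089811, F(1.99) = -0.023734
s_2 = 1.990000 − (-0.023734)·(1.990000 − 1.920000) / (-0.023734 − 0.089811) = 1.990000 − (-0.001661)/(-0.113545) = 1.975368

1.9754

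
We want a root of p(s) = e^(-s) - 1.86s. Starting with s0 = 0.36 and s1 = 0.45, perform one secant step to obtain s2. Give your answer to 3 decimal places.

p(0.36) = 0.02808, p(0.45) = -0.19937
s2 = 0.45000 − (-0.19937)·(0.45000 − 0.36000) / (-0.19937 − 0.02808) = 0.45000 − (-0.01794)/(-0.22745) = 0.37111

0.371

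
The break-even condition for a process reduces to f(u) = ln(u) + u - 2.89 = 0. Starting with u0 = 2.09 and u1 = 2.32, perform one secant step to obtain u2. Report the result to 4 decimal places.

2.1332

f(2.09) = -0.062836, f(2.32) = 0.271567
u2 = 2.320000 − 0.271567·(2.320000 − 2.090000) / (0.271567 − (-0.062836)) = 2.320000 − (0.062460)/(0.334403) = 2.133218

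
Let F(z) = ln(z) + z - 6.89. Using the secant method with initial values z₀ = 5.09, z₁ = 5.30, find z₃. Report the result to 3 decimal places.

5.235

F(5.09) = -0.17272, F(5.30) = 0.07771
z₂ = 5.30000 − 0.07771·(5.30000 − 5.09000) / (0.07771 − (-0.17272)) = 5.30000 − (0.01632)/(0.25043) = 5.23484
F(5.23484) = 0.00017
z₃ = 5.23484 − 0.00017·(5.23484 − 5.30000) / (0.00017 − 0.07771) = 5.23484 − (-0.00001)/(-0.07753) = 5.23469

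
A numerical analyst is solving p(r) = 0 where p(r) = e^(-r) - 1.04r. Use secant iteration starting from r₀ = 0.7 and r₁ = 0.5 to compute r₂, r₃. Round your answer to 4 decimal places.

0.5544, 0.5531

p(0.7) = -0.231415, p(0.5) = 0.086531
r₂ = 0.500000 − 0.086531·(0.500000 − 0.700000) / (0.086531 − (-0.231415)) = 0.500000 − (-0.017306)/(0.317945) = 0.554431
p(0.554431) = -0.002209
r₃ = 0.554431 − (-0.002209)·(0.554431 − 0.500000) / (-0.002209 − 0.086531) = 0.554431 − (-0.000120)/(-0.088740) = 0.553076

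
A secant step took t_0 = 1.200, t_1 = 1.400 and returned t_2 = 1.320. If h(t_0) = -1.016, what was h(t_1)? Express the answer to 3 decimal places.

The secant line through (1.200, -1.016) and (1.400, h(t_1)) crosses zero at t_2 = 1.320.
So (1.200, -1.016), (1.400, h(t_1)), (1.320, 0) are collinear:
h(t_1) = -1.016 · (1.400 − 1.320) / (1.200 − 1.320) = -1.016 · (0.08000)/(-0.12000) = 0.67733

0.677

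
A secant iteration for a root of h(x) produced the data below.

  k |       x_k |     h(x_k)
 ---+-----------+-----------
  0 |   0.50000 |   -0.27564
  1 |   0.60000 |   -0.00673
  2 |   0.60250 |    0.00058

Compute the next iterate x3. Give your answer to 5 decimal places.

0.60230

x3 = 0.60250 − 0.00058·(0.60250 − 0.60000) / (0.00058 − (-0.00673))
   = 0.60250 − (0.0000015)/(0.0073100) = 0.6023016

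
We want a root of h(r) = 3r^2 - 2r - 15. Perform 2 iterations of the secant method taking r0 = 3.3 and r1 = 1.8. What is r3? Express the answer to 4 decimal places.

h(3.3) = 11.070000, h(1.8) = -8.880000
r2 = 1.800000 − (-8.880000)·(1.800000 − 3.300000) / (-8.880000 − 11.070000) = 1.800000 − (13.320000)/(-19.950000) = 2.467669
h(2.467669) = -1.667165
r3 = 2.467669 − (-1.667165)·(2.467669 − 1.800000) / (-1.667165 − (-8.880000)) = 2.467669 − (-1.113115)/(7.212835) = 2.621993

2.6220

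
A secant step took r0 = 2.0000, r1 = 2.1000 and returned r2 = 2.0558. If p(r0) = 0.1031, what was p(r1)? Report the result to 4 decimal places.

The secant line through (2.0000, 0.1031) and (2.1000, p(r1)) crosses zero at r2 = 2.0558.
So (2.0000, 0.1031), (2.1000, p(r1)), (2.0558, 0) are collinear:
p(r1) = 0.1031 · (2.1000 − 2.0558) / (2.0000 − 2.0558) = 0.1031 · (0.044200)/(-0.055800) = -0.081667

-0.0817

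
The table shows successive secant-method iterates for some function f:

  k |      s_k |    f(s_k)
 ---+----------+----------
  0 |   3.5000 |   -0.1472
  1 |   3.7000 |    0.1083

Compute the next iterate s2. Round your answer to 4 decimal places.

s2 = 3.7000 − 0.1083·(3.7000 − 3.5000) / (0.1083 − (-0.1472))
   = 3.7000 − (0.021660)/(0.255500) = 3.615225

3.6152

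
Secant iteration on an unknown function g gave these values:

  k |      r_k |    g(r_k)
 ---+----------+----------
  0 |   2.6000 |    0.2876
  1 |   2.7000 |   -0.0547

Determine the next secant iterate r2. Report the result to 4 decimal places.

r2 = 2.7000 − (-0.0547)·(2.7000 − 2.6000) / (-0.0547 − 0.2876)
   = 2.7000 − (-0.005470)/(-0.342300) = 2.684020

2.6840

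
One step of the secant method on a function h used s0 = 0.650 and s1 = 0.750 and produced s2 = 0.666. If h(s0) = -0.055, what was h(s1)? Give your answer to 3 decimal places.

0.289

The secant line through (0.650, -0.055) and (0.750, h(s1)) crosses zero at s2 = 0.666.
So (0.650, -0.055), (0.750, h(s1)), (0.666, 0) are collinear:
h(s1) = -0.055 · (0.750 − 0.666) / (0.650 − 0.666) = -0.055 · (0.08400)/(-0.01600) = 0.28875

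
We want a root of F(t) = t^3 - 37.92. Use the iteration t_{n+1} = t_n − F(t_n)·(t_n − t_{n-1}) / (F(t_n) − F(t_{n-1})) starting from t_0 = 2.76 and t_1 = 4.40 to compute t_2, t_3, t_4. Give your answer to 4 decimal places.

F(2.76) = -16.895424, F(4.40) = 47.264000
t_2 = 4.400000 − 47.264000·(4.400000 − 2.760000) / (47.264000 − (-16.895424)) = 4.400000 − (77.512960)/(64.159424) = 3.191869
F(3.191869) = -5.401136
t_3 = 3.191869 − (-5.401136)·(3.191869 − 4.400000) / (-5.401136 − 47.264000) = 3.191869 − (6.525278)/(-52.665136) = 3.315771
F(3.315771) = -1.465304
t_4 = 3.315771 − (-1.465304)·(3.315771 − 3.191869) / (-1.465304 − (-5.401136)) = 3.315771 − (-0.181553)/(3.935832) = 3.361899

3.1919, 3.3158, 3.3619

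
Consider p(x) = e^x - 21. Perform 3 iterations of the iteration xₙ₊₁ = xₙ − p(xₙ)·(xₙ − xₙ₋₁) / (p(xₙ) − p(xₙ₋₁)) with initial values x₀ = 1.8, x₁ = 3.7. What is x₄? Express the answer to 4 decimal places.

p(1.8) = -14.950353, p(3.7) = 19.447304
x₂ = 3.700000 − 19.447304·(3.700000 − 1.800000) / (19.447304 − (-14.950353)) = 3.700000 − (36.949878)/(34.397657) = 2.625802
p(2.625802) = -7.184344
x₃ = 2.625802 − (-7.184344)·(2.625802 − 3.700000) / (-7.184344 − 19.447304) = 2.625802 − (7.717404)/(-26.631648) = 2.915586
p(2.915586) = -2.540380
x₄ = 2.915586 − (-2.540380)·(2.915586 − 2.625802) / (-2.540380 − (-7.184344)) = 2.915586 − (-0.736159)/(4.643964) = 3.074105

3.0741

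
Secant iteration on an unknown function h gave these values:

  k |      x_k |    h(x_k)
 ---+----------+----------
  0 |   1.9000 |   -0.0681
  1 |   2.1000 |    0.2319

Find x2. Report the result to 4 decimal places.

x2 = 2.1000 − 0.2319·(2.1000 − 1.9000) / (0.2319 − (-0.0681))
   = 2.1000 − (0.046380)/(0.300000) = 1.945400

1.9454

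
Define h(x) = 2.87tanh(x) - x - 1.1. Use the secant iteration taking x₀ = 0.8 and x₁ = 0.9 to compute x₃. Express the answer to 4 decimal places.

h(0.8) = 0.005786, h(0.9) = 0.055775
x₂ = 0.900000 − 0.055775·(0.900000 − 0.800000) / (0.055775 − 0.005786) = 0.900000 − (0.005577)/(0.049989) = 0.788426
h(0.788426) = -0.001354
x₃ = 0.788426 − (-0.001354)·(0.788426 − 0.900000) / (-0.001354 − 0.055775) = 0.788426 − (0.000151)/(-0.057128) = 0.791070

0.7911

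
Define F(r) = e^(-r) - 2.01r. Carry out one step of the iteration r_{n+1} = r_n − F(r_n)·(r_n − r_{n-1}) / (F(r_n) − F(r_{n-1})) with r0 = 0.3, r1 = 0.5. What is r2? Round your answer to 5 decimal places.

0.35140

F(0.3) = 0.1378182, F(0.5) = -0.3984693
r2 = 0.5000000 − (-0.3984693)·(0.5000000 − 0.3000000) / (-0.3984693 − 0.1378182) = 0.5000000 − (-0.0796939)/(-0.5362876) = 0.3513971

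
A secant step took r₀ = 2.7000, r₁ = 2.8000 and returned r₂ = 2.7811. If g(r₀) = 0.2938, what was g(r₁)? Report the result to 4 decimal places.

-0.0685

The secant line through (2.7000, 0.2938) and (2.8000, g(r₁)) crosses zero at r₂ = 2.7811.
So (2.7000, 0.2938), (2.8000, g(r₁)), (2.7811, 0) are collinear:
g(r₁) = 0.2938 · (2.8000 − 2.7811) / (2.7000 − 2.7811) = 0.2938 · (0.018900)/(-0.081100) = -0.068469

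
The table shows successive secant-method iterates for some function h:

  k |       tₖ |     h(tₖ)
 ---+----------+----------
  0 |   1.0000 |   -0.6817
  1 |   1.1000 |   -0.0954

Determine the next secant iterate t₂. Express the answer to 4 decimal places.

t₂ = 1.1000 − (-0.0954)·(1.1000 − 1.0000) / (-0.0954 − (-0.6817))
   = 1.1000 − (-0.009540)/(0.586300) = 1.116272

1.1163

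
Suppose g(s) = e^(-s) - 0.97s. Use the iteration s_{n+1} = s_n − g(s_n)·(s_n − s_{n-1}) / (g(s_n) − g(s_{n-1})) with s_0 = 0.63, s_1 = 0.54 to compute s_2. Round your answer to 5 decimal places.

g(0.63) = -0.0785082, g(0.54) = 0.0589483
s_2 = 0.5400000 − 0.0589483·(0.5400000 − 0.6300000) / (0.0589483 − (-0.0785082)) = 0.5400000 − (-0.0053053)/(0.1374565) = 0.5785965

0.57860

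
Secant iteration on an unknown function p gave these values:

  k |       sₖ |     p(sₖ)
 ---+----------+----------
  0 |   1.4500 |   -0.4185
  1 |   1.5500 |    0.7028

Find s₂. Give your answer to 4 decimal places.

s₂ = 1.5500 − 0.7028·(1.5500 − 1.4500) / (0.7028 − (-0.4185))
   = 1.5500 − (0.070280)/(1.121300) = 1.487323

1.4873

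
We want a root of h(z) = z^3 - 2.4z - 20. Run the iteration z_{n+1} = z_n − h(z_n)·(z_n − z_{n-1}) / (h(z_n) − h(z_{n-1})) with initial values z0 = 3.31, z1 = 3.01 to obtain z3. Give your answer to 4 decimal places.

h(3.31) = 8.320691, h(3.01) = 0.046901
z2 = 3.010000 − 0.046901·(3.010000 − 3.310000) / (0.046901 − 8.320691) = 3.010000 − (-0.014070)/(-8.273790) = 3.008299
h(3.008299) = 0.004786
z3 = 3.008299 − 0.004786·(3.008299 − 3.010000) / (0.004786 − 0.046901) = 3.008299 − (-0.000008)/(-0.042115) = 3.008106

3.0081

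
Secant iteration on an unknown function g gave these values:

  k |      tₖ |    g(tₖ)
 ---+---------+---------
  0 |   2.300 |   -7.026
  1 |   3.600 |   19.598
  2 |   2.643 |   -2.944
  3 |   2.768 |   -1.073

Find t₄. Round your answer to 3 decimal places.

2.840

t₄ = 2.768 − (-1.073)·(2.768 − 2.643) / (-1.073 − (-2.944))
   = 2.768 − (-0.13412)/(1.87100) = 2.83969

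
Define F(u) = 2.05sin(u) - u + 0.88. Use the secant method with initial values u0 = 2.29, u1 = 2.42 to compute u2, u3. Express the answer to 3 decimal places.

F(2.29) = 0.13228, F(2.42) = -0.18581
u2 = 2.42000 − (-0.18581)·(2.42000 − 2.29000) / (-0.18581 − 0.13228) = 2.42000 − (-0.02416)/(-0.31809) = 2.34406
F(2.34406) = 0.00299
u3 = 2.34406 − 0.00299·(2.34406 − 2.42000) / (0.00299 − (-0.18581)) = 2.34406 − (-0.00023)/(0.18880) = 2.34526

2.344, 2.345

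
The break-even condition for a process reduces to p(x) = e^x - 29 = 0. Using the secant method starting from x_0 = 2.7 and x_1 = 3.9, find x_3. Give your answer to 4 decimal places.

3.3234

p(2.7) = -14.120268, p(3.9) = 20.402449
x_2 = 3.900000 − 20.402449·(3.900000 − 2.700000) / (20.402449 − (-14.120268)) = 3.900000 − (24.482939)/(34.522717) = 3.190817
p(3.190817) = -4.691731
x_3 = 3.190817 − (-4.691731)·(3.190817 − 3.900000) / (-4.691731 − 20.402449) = 3.190817 − (3.327298)/(-25.094180) = 3.323409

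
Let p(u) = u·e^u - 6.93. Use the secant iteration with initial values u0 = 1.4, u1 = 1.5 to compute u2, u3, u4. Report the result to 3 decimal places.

1.520, 1.518, 1.518

p(1.4) = -1.25272, p(1.5) = -0.20747
u2 = 1.50000 − (-0.20747)·(1.50000 − 1.40000) / (-0.20747 − (-1.25272)) = 1.50000 − (-0.02075)/(1.04525) = 1.51985
p(1.51985) = 0.01804
u3 = 1.51985 − 0.01804·(1.51985 − 1.50000) / (0.01804 − (-0.20747)) = 1.51985 − (0.00036)/(0.22550) = 1.51826
p(1.51826) = -0.00023
u4 = 1.51826 − (-0.00023)·(1.51826 − 1.51985) / (-0.00023 − 0.01804) = 1.51826 − (0.00000)/(-0.01827) = 1.51828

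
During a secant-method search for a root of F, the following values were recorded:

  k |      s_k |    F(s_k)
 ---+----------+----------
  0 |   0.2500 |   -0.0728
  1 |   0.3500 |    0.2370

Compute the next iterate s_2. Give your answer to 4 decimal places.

s_2 = 0.3500 − 0.2370·(0.3500 − 0.2500) / (0.2370 − (-0.0728))
   = 0.3500 − (0.023700)/(0.309800) = 0.273499

0.2735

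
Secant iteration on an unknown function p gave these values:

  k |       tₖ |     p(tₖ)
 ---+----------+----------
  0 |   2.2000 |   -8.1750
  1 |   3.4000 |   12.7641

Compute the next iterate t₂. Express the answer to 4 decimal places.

t₂ = 3.4000 − 12.7641·(3.4000 − 2.2000) / (12.7641 − (-8.1750))
   = 3.4000 − (15.316920)/(20.939100) = 2.668502

2.6685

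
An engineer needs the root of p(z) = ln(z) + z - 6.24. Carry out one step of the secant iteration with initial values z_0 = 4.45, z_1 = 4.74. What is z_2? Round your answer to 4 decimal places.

4.6940

p(4.45) = -0.297096, p(4.74) = 0.056037
z_2 = 4.740000 − 0.056037·(4.740000 − 4.450000) / (0.056037 − (-0.297096)) = 4.740000 − (0.016251)/(0.353133) = 4.693981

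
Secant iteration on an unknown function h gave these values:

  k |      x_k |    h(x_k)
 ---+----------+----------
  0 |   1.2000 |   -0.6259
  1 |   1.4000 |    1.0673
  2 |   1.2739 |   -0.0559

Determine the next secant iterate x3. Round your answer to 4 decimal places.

x3 = 1.2739 − (-0.0559)·(1.2739 − 1.4000) / (-0.0559 − 1.0673)
   = 1.2739 − (0.007049)/(-1.123200) = 1.280176

1.2802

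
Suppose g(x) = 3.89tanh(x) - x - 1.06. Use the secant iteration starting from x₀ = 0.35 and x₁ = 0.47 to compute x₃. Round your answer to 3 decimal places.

0.392

g(0.35) = -0.10150, g(0.47) = 0.17460
x₂ = 0.47000 − 0.17460·(0.47000 − 0.35000) / (0.17460 − (-0.10150)) = 0.47000 − (0.02095)/(0.27609) = 0.39411
g(0.39411) = 0.00425
x₃ = 0.39411 − 0.00425·(0.39411 − 0.47000) / (0.00425 − 0.17460) = 0.39411 − (-0.00032)/(-0.17034) = 0.39222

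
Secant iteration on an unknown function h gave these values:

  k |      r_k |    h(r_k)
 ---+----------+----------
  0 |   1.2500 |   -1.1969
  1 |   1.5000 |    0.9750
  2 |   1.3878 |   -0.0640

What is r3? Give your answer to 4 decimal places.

1.3947

r3 = 1.3878 − (-0.0640)·(1.3878 − 1.5000) / (-0.0640 − 0.9750)
   = 1.3878 − (0.007181)/(-1.039000) = 1.394711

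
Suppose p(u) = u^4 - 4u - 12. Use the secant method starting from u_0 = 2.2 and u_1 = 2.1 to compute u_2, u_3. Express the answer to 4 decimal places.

2.1266, 2.1282

p(2.2) = 2.625600, p(2.1) = -0.951900
u_2 = 2.100000 − (-0.951900)·(2.100000 − 2.200000) / (-0.951900 − 2.625600) = 2.100000 − (0.095190)/(-3.577500) = 2.126608
p(2.126608) = -0.053774
u_3 = 2.126608 − (-0.053774)·(2.126608 − 2.100000) / (-0.053774 − (-0.951900)) = 2.126608 − (-0.001431)/(0.898126) = 2.128201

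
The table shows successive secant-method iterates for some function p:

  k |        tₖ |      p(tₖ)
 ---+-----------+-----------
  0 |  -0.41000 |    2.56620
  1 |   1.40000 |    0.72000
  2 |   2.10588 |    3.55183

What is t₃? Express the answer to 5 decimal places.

t₃ = 2.10588 − 3.55183·(2.10588 − 1.40000) / (3.55183 − 0.72000)
   = 2.10588 − (2.5071658)/(2.8318300) = 1.2205282

1.22053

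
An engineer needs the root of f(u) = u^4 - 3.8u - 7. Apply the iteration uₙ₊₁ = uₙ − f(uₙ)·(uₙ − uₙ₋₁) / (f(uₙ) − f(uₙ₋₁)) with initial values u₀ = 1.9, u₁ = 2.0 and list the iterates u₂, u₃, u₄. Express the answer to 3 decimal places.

1.946, 1.948, 1.948

f(1.9) = -1.18790, f(2.0) = 1.40000
u₂ = 2.00000 − 1.40000·(2.00000 − 1.90000) / (1.40000 − (-1.18790)) = 2.00000 − (0.14000)/(2.58790) = 1.94590
f(1.94590) = -0.05658
u₃ = 1.94590 − (-0.05658)·(1.94590 − 2.00000) / (-0.05658 − 1.40000) = 1.94590 − (0.00306)/(-1.45658) = 1.94800
f(1.94800) = -0.00253
u₄ = 1.94800 − (-0.00253)·(1.94800 − 1.94590) / (-0.00253 − (-0.05658)) = 1.94800 − (-0.00001)/(0.05405) = 1.94810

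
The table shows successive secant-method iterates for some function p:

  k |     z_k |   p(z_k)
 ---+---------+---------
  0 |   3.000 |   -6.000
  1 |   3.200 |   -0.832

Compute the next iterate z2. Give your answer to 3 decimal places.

3.232

z2 = 3.200 − (-0.832)·(3.200 − 3.000) / (-0.832 − (-6.000))
   = 3.200 − (-0.16640)/(5.16800) = 3.23220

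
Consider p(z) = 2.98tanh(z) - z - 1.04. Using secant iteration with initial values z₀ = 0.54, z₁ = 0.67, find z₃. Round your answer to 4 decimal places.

0.6366

p(0.54) = -0.110896, p(0.67) = 0.033240
z₂ = 0.670000 − 0.033240·(0.670000 − 0.540000) / (0.033240 − (-0.110896)) = 0.670000 − (0.004321)/(0.144136) = 0.640020
p(0.640020) = 0.003421
z₃ = 0.640020 − 0.003421·(0.640020 − 0.670000) / (0.003421 − 0.033240) = 0.640020 − (-0.000103)/(-0.029819) = 0.636580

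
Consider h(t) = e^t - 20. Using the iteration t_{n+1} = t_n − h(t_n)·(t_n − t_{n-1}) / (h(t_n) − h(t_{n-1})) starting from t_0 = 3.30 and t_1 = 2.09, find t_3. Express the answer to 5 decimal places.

3.07526

h(3.30) = 7.1126389, h(2.09) = -11.9150848
t_2 = 2.0900000 − (-11.9150848)·(2.0900000 − 3.3000000) / (-11.9150848 − 7.1126389) = 2.0900000 − (14.4172527)/(-19.0277238) = 2.8476972
h(2.8476972) = -2.7519830
t_3 = 2.8476972 − (-2.7519830)·(2.8476972 − 2.0900000) / (-2.7519830 − (-11.9150848)) = 2.8476972 − (-2.0851698)/(9.1631018) = 3.0752587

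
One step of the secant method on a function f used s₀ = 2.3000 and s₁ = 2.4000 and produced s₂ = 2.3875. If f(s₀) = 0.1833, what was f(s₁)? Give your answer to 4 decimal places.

The secant line through (2.3000, 0.1833) and (2.4000, f(s₁)) crosses zero at s₂ = 2.3875.
So (2.3000, 0.1833), (2.4000, f(s₁)), (2.3875, 0) are collinear:
f(s₁) = 0.1833 · (2.4000 − 2.3875) / (2.3000 − 2.3875) = 0.1833 · (0.012500)/(-0.087500) = -0.026186

-0.0262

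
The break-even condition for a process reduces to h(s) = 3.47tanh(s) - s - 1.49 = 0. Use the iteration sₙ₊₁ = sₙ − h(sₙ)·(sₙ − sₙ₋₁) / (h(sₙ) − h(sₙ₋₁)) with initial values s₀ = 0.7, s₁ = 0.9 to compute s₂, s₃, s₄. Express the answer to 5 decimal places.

0.79856, 0.78280, 0.78523

h(0.7) = -0.0928438, h(0.9) = 0.0955536
s₂ = 0.9000000 − 0.0955536·(0.9000000 − 0.7000000) / (0.0955536 − (-0.0928438)) = 0.9000000 − (0.0191107)/(0.1883974) = 0.7985617
h(0.7985617) = 0.0128530
s₃ = 0.7985617 − 0.0128530·(0.7985617 − 0.9000000) / (0.0128530 − 0.0955536) = 0.7985617 − (-0.0013038)/(-0.0827006) = 0.7827965
h(0.7827965) = -0.0023446
s₄ = 0.7827965 − (-0.0023446)·(0.7827965 − 0.7985617) / (-0.0023446 − 0.0128530) = 0.7827965 − (0.0000370)/(-0.0151976) = 0.7852287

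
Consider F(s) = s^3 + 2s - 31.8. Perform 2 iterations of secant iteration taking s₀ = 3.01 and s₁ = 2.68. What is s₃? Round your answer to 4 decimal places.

2.9585

F(3.01) = 1.490901, F(2.68) = -7.191168
s₂ = 2.680000 − (-7.191168)·(2.680000 − 3.010000) / (-7.191168 − 1.490901) = 2.680000 − (2.373085)/(-8.682069) = 2.953332
F(2.953332) = -0.133879
s₃ = 2.953332 − (-0.133879)·(2.953332 − 2.680000) / (-0.133879 − (-7.191168)) = 2.953332 − (-0.036593)/(7.057289) = 2.958517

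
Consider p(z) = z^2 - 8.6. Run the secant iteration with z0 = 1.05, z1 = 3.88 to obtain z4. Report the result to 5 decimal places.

p(1.05) = -7.4975000, p(3.88) = 6.4544000
z2 = 3.8800000 − 6.4544000·(3.8800000 − 1.0500000) / (6.4544000 − (-7.4975000)) = 3.8800000 − (18.2659520)/(13.9519000) = 2.5707911
p(2.5707911) = -1.9910332
z3 = 2.5707911 − (-1.9910332)·(2.5707911 − 3.8800000) / (-1.9910332 − 6.4544000) = 2.5707911 − (2.6066785)/(-8.4454332) = 2.8794405
p(2.8794405) = -0.3088221
z4 = 2.8794405 − (-0.3088221)·(2.8794405 − 2.5707911) / (-0.3088221 − (-1.9910332)) = 2.8794405 − (-0.0953178)/(1.6822111) = 2.9361028

2.93610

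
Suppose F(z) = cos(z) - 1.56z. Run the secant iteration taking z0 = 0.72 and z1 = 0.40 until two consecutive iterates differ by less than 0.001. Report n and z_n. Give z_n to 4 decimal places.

F(0.72) = -0.371394, F(0.40) = 0.297061
z2 = 0.400000 − 0.297061·(-0.320000)/(0.668455) = 0.542208;  |Δ| = 0.142208
F(0.542208) = 0.010727
z3 = 0.542208 − 0.010727·(0.142208)/(-0.286334) = 0.547536;  |Δ| = 0.005328
F(0.547536) = -0.000345
z4 = 0.547536 − (-0.000345)·(0.005328)/(-0.011073) = 0.547369;  |Δ| = 0.000166
|z4 − z3| = 0.000166 < 0.001

n = 4, z_n = 0.5474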